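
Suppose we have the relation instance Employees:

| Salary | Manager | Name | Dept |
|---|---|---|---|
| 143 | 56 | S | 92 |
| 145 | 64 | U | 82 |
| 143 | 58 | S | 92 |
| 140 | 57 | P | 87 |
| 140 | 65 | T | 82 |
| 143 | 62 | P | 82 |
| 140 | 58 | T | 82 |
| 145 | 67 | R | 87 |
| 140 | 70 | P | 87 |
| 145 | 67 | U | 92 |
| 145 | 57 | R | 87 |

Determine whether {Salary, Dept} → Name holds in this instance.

(Salary=143, Dept=92): 2 rows → Name = S, S ✓
(Salary=145, Dept=82): 1 row → Name = U ✓
(Salary=140, Dept=87): 2 rows → Name = P, P ✓
(Salary=140, Dept=82): 2 rows → Name = T, T ✓
(Salary=143, Dept=82): 1 row → Name = P ✓
(Salary=145, Dept=87): 2 rows → Name = R, R ✓
(Salary=145, Dept=92): 1 row → Name = U ✓
Every {Salary, Dept} value is associated with a single Name value, so {Salary, Dept} → Name holds.

Yes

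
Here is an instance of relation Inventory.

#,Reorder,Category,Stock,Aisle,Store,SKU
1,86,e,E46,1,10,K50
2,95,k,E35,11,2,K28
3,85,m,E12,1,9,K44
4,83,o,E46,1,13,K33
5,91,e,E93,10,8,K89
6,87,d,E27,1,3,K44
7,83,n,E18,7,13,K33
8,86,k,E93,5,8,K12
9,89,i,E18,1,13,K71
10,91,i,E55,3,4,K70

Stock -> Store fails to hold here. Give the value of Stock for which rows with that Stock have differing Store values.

Stock=E46: rows 1, 4 → Store takes values {10, 13} — violation
Stock=E35: row 2 → Store = 2 ✓
Stock=E12: row 3 → Store = 9 ✓
Stock=E93: rows 5, 8 → Store = 8, 8 ✓
Stock=E27: row 6 → Store = 3 ✓
Stock=E18: rows 7, 9 → Store = 13, 13 ✓
Stock=E55: row 10 → Store = 4 ✓
The only Stock value with inconsistent Store is Stock=E46.

E46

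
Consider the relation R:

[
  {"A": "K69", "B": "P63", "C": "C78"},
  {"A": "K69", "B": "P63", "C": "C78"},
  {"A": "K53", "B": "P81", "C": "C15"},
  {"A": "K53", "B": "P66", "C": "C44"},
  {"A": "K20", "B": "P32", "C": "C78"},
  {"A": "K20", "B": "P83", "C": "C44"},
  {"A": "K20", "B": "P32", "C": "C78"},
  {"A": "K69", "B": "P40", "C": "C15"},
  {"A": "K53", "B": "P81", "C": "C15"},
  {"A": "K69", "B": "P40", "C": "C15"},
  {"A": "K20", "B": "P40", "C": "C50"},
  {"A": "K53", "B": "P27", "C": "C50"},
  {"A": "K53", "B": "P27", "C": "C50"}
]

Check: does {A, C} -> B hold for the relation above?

(A=K69, C=C78): 2 rows → B = P63, P63 ✓
(A=K53, C=C15): 2 rows → B = P81, P81 ✓
(A=K53, C=C44): 1 row → B = P66 ✓
(A=K20, C=C78): 2 rows → B = P32, P32 ✓
(A=K20, C=C44): 1 row → B = P83 ✓
(A=K69, C=C15): 2 rows → B = P40, P40 ✓
(A=K20, C=C50): 1 row → B = P40 ✓
(A=K53, C=C50): 2 rows → B = P27, P27 ✓
Every {A, C} value is associated with a single B value, so {A, C} -> B holds.

Yes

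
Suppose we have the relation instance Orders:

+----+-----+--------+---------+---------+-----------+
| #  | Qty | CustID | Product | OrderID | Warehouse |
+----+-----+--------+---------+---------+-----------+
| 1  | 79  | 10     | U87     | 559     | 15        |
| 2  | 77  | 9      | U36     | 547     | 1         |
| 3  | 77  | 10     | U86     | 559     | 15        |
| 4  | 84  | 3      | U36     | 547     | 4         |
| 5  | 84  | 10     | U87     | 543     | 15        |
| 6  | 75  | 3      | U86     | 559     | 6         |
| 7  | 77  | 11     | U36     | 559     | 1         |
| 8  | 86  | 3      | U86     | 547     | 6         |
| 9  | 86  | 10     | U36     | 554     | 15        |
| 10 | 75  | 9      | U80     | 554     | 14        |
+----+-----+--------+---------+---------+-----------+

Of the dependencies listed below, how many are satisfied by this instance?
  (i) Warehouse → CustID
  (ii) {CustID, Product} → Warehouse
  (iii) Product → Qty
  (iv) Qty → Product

(i) Warehouse → CustID: Warehouse=1: rows 2, 7 → CustID takes values {9, 11} — violation — fails.
(ii) {CustID, Product} → Warehouse: every LHS value maps to a single RHS value — holds.
(iii) Product → Qty: Product=U87: rows 1, 5 → Qty takes values {79, 84} — violation; Product=U36: rows 2, 4, 7, 9 → Qty takes values {77, 84, 86} — violation; Product=U86: rows 3, 6, 8 → Qty takes values {77, 75, 86} — violation — fails.
(iv) Qty → Product: Qty=77: rows 2, 3, 7 → Product takes values {U36, U86} — violation; Qty=84: rows 4, 5 → Product takes values {U36, U87} — violation; Qty=75: rows 6, 10 → Product takes values {U86, U80} — violation; Qty=86: rows 8, 9 → Product takes values {U86, U36} — violation — fails.
1 of the 4 dependencies holds.

1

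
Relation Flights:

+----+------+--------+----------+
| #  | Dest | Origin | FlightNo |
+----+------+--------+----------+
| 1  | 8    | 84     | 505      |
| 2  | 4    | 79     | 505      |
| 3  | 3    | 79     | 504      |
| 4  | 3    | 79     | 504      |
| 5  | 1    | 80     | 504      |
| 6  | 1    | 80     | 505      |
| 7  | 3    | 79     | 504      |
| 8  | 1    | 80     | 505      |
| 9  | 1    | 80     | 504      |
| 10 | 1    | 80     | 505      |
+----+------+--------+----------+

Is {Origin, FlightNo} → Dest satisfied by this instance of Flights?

Yes

(Origin=84, FlightNo=505): row 1 → Dest = 8 ✓
(Origin=79, FlightNo=505): row 2 → Dest = 4 ✓
(Origin=79, FlightNo=504): rows 3, 4, 7 → Dest = 3, 3, 3 ✓
(Origin=80, FlightNo=504): rows 5, 9 → Dest = 1, 1 ✓
(Origin=80, FlightNo=505): rows 6, 8, 10 → Dest = 1, 1, 1 ✓
Every {Origin, FlightNo} value is associated with a single Dest value, so {Origin, FlightNo} → Dest holds.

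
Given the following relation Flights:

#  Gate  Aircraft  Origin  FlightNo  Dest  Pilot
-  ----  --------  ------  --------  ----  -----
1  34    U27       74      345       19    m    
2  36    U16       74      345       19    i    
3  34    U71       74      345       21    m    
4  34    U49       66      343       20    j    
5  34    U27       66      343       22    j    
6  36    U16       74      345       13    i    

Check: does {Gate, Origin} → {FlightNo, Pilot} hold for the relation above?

Yes

(Gate=34, Origin=74): rows 1, 3 → {FlightNo,Pilot} = (345, m), (345, m) ✓
(Gate=36, Origin=74): rows 2, 6 → {FlightNo,Pilot} = (345, i), (345, i) ✓
(Gate=34, Origin=66): rows 4, 5 → {FlightNo,Pilot} = (343, j), (343, j) ✓
Every {Gate, Origin} value is associated with a single {FlightNo, Pilot} value, so {Gate, Origin} → {FlightNo, Pilot} holds.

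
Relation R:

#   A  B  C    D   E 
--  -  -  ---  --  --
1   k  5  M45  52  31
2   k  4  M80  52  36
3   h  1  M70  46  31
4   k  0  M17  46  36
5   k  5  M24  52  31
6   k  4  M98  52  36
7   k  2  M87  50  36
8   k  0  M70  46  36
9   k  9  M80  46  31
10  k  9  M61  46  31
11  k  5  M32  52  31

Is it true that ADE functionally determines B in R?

(A=k, D=52, E=31): rows 1, 5, 11 → B = 5, 5, 5 ✓
(A=k, D=52, E=36): rows 2, 6 → B = 4, 4 ✓
(A=h, D=46, E=31): row 3 → B = 1 ✓
(A=k, D=46, E=36): rows 4, 8 → B = 0, 0 ✓
(A=k, D=50, E=36): row 7 → B = 2 ✓
(A=k, D=46, E=31): rows 9, 10 → B = 9, 9 ✓
Every ADE value is associated with a single B value, so ADE → B holds.

Yes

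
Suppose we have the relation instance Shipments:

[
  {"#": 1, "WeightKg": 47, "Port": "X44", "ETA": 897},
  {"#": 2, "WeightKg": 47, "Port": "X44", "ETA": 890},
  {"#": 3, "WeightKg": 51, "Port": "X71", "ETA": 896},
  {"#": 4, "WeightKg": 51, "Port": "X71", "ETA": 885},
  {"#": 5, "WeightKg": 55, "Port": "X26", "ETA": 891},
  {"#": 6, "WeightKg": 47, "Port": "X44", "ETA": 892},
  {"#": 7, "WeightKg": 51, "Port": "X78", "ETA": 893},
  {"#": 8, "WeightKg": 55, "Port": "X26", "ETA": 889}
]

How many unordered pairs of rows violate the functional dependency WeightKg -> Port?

2

WeightKg=47: all 3 rows agree on Port — 0 pairs.
WeightKg=51: violating pairs (3,7), (4,7) — 2 pairs.
WeightKg=55: all 2 rows agree on Port — 0 pairs.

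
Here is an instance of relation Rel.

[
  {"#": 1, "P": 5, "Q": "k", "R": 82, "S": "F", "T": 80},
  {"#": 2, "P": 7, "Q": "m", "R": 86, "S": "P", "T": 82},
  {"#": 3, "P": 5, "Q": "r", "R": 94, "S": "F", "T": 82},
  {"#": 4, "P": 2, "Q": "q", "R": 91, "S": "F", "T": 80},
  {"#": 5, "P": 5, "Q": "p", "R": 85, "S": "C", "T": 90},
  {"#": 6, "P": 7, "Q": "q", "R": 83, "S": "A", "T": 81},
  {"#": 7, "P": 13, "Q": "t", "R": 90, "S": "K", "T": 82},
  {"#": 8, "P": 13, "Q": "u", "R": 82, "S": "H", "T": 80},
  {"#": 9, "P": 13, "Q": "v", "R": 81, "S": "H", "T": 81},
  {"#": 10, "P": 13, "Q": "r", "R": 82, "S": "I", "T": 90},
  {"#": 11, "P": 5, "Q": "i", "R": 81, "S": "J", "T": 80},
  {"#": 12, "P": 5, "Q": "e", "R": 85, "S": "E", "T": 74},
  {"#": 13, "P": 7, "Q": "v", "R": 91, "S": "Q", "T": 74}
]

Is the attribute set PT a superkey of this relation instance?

Rows 1 and 11 have the same PT value (P=5, T=80) but are distinct tuples, so PT does not determine every attribute — not a superkey.

No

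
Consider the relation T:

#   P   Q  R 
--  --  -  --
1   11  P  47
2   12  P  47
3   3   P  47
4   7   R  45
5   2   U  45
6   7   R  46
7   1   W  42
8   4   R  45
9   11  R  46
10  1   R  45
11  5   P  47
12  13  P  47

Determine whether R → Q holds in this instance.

R=47: rows 1, 2, 3, 11, 12 → Q = P, P, P, P, P ✓
R=45: rows 4, 5, 8, 10 → Q takes values {R, U} — violation
R=46: rows 6, 9 → Q = R, R ✓
R=42: row 7 → Q = W ✓
Two rows agree on R but differ on Q, so R → Q does not hold.

No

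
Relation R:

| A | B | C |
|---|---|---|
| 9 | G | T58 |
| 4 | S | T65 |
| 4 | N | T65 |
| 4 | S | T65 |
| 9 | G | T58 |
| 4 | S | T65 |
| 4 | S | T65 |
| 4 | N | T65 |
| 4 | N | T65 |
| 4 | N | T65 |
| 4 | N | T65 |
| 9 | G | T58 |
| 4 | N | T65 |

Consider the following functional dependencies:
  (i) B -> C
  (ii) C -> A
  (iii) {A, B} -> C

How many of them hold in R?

3

(i) B -> C: every LHS value maps to a single RHS value — holds.
(ii) C -> A: every LHS value maps to a single RHS value — holds.
(iii) {A, B} -> C: every LHS value maps to a single RHS value — holds.
3 of the 3 dependencies hold.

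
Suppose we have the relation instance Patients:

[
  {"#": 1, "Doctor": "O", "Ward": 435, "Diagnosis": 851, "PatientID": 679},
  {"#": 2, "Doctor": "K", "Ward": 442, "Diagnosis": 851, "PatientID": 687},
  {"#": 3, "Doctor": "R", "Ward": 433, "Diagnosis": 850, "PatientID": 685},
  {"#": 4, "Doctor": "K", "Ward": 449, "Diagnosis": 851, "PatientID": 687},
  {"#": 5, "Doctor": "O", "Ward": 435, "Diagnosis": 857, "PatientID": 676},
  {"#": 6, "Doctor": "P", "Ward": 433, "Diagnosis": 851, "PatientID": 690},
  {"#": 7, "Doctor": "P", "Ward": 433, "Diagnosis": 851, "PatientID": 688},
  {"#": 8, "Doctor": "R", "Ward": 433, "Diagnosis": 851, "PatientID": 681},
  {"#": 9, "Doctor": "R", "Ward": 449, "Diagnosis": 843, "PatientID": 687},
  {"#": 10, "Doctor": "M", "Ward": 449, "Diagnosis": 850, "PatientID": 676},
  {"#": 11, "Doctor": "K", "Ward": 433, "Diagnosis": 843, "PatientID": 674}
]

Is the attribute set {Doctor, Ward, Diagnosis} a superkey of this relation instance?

Rows 6 and 7 have the same {Doctor, Ward, Diagnosis} value (Doctor=P, Ward=433, Diagnosis=851) but are distinct tuples, so {Doctor, Ward, Diagnosis} does not determine every attribute — not a superkey.

No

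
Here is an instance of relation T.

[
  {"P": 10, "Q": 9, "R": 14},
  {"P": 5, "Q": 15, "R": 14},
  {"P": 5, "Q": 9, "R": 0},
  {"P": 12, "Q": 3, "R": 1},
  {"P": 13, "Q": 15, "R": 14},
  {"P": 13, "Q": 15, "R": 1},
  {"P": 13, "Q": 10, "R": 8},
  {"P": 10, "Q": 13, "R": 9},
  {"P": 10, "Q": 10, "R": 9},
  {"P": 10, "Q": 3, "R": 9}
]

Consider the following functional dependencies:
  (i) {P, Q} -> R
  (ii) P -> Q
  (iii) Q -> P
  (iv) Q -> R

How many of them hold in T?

(i) {P, Q} -> R: (P=13, Q=15): 2 rows → R takes values {14, 1} — violation — fails.
(ii) P -> Q: P=10: 4 rows → Q takes values {9, 13, 10, 3} — violation; P=5: 2 rows → Q takes values {15, 9} — violation; P=13: 3 rows → Q takes values {15, 10} — violation — fails.
(iii) Q -> P: Q=9: 2 rows → P takes values {10, 5} — violation; Q=15: 3 rows → P takes values {5, 13} — violation; Q=3: 2 rows → P takes values {12, 10} — violation; Q=10: 2 rows → P takes values {13, 10} — violation — fails.
(iv) Q -> R: Q=9: 2 rows → R takes values {14, 0} — violation; Q=15: 3 rows → R takes values {14, 1} — violation; Q=3: 2 rows → R takes values {1, 9} — violation; Q=10: 2 rows → R takes values {8, 9} — violation — fails.
None of the 4 dependencies hold.

0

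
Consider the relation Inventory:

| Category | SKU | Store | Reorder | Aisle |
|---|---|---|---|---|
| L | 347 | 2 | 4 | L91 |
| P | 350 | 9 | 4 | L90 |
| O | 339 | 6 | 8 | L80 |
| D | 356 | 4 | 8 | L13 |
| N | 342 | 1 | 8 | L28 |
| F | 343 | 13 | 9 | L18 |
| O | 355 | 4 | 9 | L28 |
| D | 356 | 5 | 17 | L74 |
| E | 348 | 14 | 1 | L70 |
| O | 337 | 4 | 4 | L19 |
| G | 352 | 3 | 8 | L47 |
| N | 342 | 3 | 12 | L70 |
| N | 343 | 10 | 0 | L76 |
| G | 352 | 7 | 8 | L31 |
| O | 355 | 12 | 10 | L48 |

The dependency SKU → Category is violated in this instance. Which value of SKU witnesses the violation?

343

SKU=347: 1 row → Category = L ✓
SKU=350: 1 row → Category = P ✓
SKU=339: 1 row → Category = O ✓
SKU=356: 2 rows → Category = D, D ✓
SKU=342: 2 rows → Category = N, N ✓
SKU=343: 2 rows → Category takes values {F, N} — violation
SKU=355: 2 rows → Category = O, O ✓
SKU=348: 1 row → Category = E ✓
SKU=337: 1 row → Category = O ✓
SKU=352: 2 rows → Category = G, G ✓
The only SKU value with inconsistent Category is SKU=343.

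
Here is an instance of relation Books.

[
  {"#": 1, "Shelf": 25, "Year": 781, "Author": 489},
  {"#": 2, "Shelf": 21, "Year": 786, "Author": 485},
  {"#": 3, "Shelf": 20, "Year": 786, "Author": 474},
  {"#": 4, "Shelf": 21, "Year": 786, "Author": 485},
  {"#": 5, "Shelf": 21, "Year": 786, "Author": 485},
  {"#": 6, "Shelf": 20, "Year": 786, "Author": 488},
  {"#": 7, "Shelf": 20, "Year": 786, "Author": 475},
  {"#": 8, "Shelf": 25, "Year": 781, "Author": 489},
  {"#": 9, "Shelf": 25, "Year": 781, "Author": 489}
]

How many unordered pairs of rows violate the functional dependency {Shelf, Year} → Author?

3

(Shelf=25, Year=781): all 3 rows agree on Author — 0 pairs.
(Shelf=21, Year=786): all 3 rows agree on Author — 0 pairs.
(Shelf=20, Year=786): violating pairs (3,6), (3,7), (6,7) — 3 pairs.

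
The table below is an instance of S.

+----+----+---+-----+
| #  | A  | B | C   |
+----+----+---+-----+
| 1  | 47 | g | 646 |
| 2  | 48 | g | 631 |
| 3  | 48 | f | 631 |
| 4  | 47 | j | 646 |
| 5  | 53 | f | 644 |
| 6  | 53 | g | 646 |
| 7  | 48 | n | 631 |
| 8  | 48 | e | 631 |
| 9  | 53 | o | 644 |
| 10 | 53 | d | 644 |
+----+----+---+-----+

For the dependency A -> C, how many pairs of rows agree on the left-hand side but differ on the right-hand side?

3

A=47: all 2 rows agree on C — 0 pairs.
A=48: all 4 rows agree on C — 0 pairs.
A=53: violating pairs (5,6), (6,9), (6,10) — 3 pairs.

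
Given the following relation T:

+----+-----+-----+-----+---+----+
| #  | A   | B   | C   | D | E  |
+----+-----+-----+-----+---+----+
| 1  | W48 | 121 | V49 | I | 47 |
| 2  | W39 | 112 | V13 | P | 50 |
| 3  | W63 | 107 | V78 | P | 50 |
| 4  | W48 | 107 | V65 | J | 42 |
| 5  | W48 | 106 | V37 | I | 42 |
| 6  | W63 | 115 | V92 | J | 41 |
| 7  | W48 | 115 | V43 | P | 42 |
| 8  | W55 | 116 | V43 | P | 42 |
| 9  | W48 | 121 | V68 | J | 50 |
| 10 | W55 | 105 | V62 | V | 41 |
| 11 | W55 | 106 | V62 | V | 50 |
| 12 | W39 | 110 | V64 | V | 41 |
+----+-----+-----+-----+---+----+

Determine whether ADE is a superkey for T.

Yes

All 12 rows have distinct ADE values, so ADE → (all attributes) holds and ADE is a superkey.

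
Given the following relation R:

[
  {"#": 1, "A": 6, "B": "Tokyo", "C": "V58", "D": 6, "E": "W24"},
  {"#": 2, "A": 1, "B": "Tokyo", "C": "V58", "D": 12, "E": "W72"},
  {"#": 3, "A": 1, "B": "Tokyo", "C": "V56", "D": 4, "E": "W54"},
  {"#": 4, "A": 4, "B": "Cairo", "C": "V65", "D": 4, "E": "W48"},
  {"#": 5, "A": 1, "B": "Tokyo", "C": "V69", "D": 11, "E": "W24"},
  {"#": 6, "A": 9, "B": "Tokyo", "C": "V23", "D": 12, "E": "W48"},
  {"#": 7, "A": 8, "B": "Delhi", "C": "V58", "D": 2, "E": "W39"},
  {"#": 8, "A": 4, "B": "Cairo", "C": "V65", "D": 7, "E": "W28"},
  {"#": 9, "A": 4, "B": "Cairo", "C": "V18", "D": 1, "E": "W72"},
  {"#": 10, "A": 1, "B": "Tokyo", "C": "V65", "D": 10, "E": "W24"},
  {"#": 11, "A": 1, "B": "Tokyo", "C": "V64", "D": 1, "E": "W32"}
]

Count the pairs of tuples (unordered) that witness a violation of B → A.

B=Tokyo: violating pairs (1,2), (1,3), (1,5), (1,6), (1,10), (1,11), (2,6), (3,6), (5,6), (6,10), (6,11) — 11 pairs.
B=Cairo: all 3 rows agree on A — 0 pairs.

11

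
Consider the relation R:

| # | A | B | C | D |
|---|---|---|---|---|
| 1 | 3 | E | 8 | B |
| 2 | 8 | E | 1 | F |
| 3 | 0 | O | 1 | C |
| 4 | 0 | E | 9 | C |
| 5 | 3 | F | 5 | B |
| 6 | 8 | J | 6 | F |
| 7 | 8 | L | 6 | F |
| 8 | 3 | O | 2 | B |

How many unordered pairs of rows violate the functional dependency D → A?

0

D=B: all 3 rows agree on A — 0 pairs.
D=F: all 3 rows agree on A — 0 pairs.
D=C: all 2 rows agree on A — 0 pairs.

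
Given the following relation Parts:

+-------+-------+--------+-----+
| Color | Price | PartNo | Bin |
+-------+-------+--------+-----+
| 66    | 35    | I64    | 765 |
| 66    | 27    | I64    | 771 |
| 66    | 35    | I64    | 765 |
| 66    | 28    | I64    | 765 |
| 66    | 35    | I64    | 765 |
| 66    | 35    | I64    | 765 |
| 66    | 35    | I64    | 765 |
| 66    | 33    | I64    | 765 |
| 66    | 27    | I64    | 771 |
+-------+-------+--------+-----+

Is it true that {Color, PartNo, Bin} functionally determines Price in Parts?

No

(Color=66, PartNo=I64, Bin=765): 7 rows → Price takes values {35, 28, 33} — violation
(Color=66, PartNo=I64, Bin=771): 2 rows → Price = 27, 27 ✓
Two rows agree on {Color, PartNo, Bin} but differ on Price, so {Color, PartNo, Bin} -> Price does not hold.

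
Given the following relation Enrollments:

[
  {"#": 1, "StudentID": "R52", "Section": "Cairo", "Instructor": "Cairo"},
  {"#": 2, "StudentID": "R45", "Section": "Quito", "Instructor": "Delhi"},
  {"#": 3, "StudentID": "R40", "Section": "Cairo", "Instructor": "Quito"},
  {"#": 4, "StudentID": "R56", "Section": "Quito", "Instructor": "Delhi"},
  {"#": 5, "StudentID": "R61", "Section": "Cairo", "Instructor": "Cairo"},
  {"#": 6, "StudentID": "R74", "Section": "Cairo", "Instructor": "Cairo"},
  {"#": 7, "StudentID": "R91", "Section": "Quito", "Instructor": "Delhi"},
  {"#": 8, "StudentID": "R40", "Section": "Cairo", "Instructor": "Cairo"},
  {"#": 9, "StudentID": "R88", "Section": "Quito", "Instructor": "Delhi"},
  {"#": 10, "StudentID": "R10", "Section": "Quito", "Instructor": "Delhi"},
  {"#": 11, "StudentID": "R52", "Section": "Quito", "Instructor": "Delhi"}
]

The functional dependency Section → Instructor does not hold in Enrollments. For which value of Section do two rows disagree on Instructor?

Cairo

Section=Cairo: rows 1, 3, 5, 6, 8 → Instructor takes values {Cairo, Quito} — violation
Section=Quito: rows 2, 4, 7, 9, 10, 11 → Instructor = Delhi, Delhi, Delhi, Delhi, Delhi, Delhi ✓
The only Section value with inconsistent Instructor is Section=Cairo.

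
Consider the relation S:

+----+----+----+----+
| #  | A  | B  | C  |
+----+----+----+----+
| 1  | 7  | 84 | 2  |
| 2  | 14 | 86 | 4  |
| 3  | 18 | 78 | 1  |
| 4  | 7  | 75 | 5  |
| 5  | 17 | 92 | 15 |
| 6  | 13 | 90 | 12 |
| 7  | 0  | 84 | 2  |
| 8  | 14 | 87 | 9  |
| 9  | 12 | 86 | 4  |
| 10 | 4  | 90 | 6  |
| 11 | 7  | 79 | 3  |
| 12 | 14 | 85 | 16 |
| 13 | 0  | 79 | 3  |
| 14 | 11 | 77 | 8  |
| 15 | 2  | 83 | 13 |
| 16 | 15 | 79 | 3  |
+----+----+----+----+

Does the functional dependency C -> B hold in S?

C=2: rows 1, 7 → B = 84, 84 ✓
C=4: rows 2, 9 → B = 86, 86 ✓
C=1: row 3 → B = 78 ✓
C=5: row 4 → B = 75 ✓
C=15: row 5 → B = 92 ✓
C=12: row 6 → B = 90 ✓
C=9: row 8 → B = 87 ✓
C=6: row 10 → B = 90 ✓
C=3: rows 11, 13, 16 → B = 79, 79, 79 ✓
C=16: row 12 → B = 85 ✓
C=8: row 14 → B = 77 ✓
C=13: row 15 → B = 83 ✓
Every C value is associated with a single B value, so C -> B holds.

Yes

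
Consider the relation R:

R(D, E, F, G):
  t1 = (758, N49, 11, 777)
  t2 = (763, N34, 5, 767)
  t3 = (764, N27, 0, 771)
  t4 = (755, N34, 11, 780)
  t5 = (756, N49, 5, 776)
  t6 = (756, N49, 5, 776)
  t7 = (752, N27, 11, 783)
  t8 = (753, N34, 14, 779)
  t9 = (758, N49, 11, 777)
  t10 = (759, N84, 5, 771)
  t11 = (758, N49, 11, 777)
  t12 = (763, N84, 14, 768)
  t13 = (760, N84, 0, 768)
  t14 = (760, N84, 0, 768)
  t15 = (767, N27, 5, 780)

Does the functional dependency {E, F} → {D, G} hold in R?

(E=N49, F=11): rows 1, 9, 11 → {D,G} = (758, 777), (758, 777), (758, 777) ✓
(E=N34, F=5): row 2 → {D,G} = (763, 767) ✓
(E=N27, F=0): row 3 → {D,G} = (764, 771) ✓
(E=N34, F=11): row 4 → {D,G} = (755, 780) ✓
(E=N49, F=5): rows 5, 6 → {D,G} = (756, 776), (756, 776) ✓
(E=N27, F=11): row 7 → {D,G} = (752, 783) ✓
(E=N34, F=14): row 8 → {D,G} = (753, 779) ✓
(E=N84, F=5): row 10 → {D,G} = (759, 771) ✓
(E=N84, F=14): row 12 → {D,G} = (763, 768) ✓
(E=N84, F=0): rows 13, 14 → {D,G} = (760, 768), (760, 768) ✓
(E=N27, F=5): row 15 → {D,G} = (767, 780) ✓
Every {E, F} value is associated with a single {D, G} value, so {E, F} → {D, G} holds.

Yes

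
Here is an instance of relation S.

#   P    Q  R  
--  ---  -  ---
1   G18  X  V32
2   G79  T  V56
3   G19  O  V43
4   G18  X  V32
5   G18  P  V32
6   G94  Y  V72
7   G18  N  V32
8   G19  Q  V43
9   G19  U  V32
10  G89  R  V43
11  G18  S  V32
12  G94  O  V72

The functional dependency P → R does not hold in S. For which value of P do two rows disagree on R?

P=G18: rows 1, 4, 5, 7, 11 → R = V32, V32, V32, V32, V32 ✓
P=G79: row 2 → R = V56 ✓
P=G19: rows 3, 8, 9 → R takes values {V43, V32} — violation
P=G94: rows 6, 12 → R = V72, V72 ✓
P=G89: row 10 → R = V43 ✓
The only P value with inconsistent R is P=G19.

G19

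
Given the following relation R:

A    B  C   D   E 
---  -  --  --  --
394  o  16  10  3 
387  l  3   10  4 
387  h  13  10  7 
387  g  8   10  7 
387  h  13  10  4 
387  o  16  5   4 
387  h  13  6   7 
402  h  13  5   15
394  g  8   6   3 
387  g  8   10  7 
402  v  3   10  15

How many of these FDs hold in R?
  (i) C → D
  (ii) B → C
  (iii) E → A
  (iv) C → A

(i) C → D: C=16: 2 rows → D takes values {10, 5} — violation; C=13: 4 rows → D takes values {10, 6, 5} — violation; C=8: 3 rows → D takes values {10, 6} — violation — fails.
(ii) B → C: every LHS value maps to a single RHS value — holds.
(iii) E → A: every LHS value maps to a single RHS value — holds.
(iv) C → A: C=16: 2 rows → A takes values {394, 387} — violation; C=3: 2 rows → A takes values {387, 402} — violation; C=13: 4 rows → A takes values {387, 402} — violation; C=8: 3 rows → A takes values {387, 394} — violation — fails.
2 of the 4 dependencies hold.

2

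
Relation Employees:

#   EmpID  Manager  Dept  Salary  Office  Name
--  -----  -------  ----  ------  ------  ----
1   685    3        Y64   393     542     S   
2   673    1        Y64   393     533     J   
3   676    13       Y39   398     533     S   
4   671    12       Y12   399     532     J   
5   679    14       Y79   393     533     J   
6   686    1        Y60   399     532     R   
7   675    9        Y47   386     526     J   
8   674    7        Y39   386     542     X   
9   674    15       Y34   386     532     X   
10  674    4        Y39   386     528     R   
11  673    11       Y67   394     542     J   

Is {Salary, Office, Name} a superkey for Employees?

No

Rows 2 and 5 have the same {Salary, Office, Name} value (Salary=393, Office=533, Name=J) but are distinct tuples, so {Salary, Office, Name} does not determine every attribute — not a superkey.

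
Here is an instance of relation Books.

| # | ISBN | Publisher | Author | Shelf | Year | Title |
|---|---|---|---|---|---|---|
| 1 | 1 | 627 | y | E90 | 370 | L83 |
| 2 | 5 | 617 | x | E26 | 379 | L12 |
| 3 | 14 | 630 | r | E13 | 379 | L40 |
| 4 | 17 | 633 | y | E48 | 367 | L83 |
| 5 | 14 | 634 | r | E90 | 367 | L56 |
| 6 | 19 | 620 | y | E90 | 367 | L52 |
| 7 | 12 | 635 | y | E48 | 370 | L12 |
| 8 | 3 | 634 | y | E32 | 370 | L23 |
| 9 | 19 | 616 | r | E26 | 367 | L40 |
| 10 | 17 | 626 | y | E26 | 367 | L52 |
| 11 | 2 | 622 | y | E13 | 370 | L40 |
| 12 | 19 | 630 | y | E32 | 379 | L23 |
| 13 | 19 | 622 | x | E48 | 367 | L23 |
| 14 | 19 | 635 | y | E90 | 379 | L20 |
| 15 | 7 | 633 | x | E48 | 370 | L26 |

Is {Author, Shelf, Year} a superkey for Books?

Yes

All 15 rows have distinct {Author, Shelf, Year} values, so {Author, Shelf, Year} → (all attributes) holds and {Author, Shelf, Year} is a superkey.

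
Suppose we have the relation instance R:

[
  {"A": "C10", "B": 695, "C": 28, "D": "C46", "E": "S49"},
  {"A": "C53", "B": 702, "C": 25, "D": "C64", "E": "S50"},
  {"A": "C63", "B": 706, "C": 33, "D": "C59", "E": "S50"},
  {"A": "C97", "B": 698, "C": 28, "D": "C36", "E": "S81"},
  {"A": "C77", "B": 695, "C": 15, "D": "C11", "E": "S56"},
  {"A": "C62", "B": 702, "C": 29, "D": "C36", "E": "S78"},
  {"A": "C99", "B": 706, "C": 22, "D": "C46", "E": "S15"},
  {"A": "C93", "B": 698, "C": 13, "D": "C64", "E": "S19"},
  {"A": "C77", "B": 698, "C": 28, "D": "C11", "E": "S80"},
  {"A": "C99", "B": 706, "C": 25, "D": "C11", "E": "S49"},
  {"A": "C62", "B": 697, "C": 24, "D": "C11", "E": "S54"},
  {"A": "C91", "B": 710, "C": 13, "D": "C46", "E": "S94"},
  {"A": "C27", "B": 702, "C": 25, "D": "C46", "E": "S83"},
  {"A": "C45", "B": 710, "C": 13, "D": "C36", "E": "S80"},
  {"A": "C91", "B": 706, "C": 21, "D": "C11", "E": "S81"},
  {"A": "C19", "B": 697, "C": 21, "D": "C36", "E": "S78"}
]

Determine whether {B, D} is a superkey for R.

Two distinct rows share (B=706, D=C11), so {B, D} does not determine every attribute — not a superkey.

No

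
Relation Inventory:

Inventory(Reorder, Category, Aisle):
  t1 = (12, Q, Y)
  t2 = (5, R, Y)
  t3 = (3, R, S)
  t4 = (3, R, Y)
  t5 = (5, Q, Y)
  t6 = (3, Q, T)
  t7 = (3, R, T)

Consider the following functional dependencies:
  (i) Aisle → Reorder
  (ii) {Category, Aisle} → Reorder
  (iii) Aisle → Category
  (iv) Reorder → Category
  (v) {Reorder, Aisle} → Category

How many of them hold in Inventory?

(i) Aisle → Reorder: Aisle=Y: rows 1, 2, 4, 5 → Reorder takes values {12, 5, 3} — violation — fails.
(ii) {Category, Aisle} → Reorder: (Category=Q, Aisle=Y): rows 1, 5 → Reorder takes values {12, 5} — violation; (Category=R, Aisle=Y): rows 2, 4 → Reorder takes values {5, 3} — violation — fails.
(iii) Aisle → Category: Aisle=Y: rows 1, 2, 4, 5 → Category takes values {Q, R} — violation; Aisle=T: rows 6, 7 → Category takes values {Q, R} — violation — fails.
(iv) Reorder → Category: Reorder=5: rows 2, 5 → Category takes values {R, Q} — violation; Reorder=3: rows 3, 4, 6, 7 → Category takes values {R, Q} — violation — fails.
(v) {Reorder, Aisle} → Category: (Reorder=5, Aisle=Y): rows 2, 5 → Category takes values {R, Q} — violation; (Reorder=3, Aisle=T): rows 6, 7 → Category takes values {Q, R} — violation — fails.
None of the 5 dependencies hold.

0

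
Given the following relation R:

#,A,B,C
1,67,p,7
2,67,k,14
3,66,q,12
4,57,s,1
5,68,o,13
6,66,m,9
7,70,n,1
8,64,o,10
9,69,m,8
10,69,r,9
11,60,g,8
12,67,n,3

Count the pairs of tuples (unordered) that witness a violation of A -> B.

5

A=67: violating pairs (1,2), (1,12), (2,12) — 3 pairs.
A=66: violating pairs (3,6) — 1 pair.
A=69: violating pairs (9,10) — 1 pair.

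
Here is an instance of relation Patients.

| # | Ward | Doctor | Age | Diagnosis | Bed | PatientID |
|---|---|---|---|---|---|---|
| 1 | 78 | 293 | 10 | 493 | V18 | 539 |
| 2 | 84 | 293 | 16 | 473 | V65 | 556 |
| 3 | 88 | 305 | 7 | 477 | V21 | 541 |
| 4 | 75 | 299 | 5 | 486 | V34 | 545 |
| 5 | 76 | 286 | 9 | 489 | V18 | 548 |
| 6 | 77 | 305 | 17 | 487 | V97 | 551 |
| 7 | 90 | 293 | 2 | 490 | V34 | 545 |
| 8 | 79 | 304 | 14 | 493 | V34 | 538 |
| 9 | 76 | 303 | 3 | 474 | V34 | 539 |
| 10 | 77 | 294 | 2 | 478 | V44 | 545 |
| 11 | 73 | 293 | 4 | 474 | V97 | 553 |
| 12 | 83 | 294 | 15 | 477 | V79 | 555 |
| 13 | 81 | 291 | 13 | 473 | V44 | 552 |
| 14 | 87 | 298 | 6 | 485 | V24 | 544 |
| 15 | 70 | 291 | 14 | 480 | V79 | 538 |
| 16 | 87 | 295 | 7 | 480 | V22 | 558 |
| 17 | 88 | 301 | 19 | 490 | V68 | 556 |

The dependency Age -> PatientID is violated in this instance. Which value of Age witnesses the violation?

7

Age=10: row 1 → PatientID = 539 ✓
Age=16: row 2 → PatientID = 556 ✓
Age=7: rows 3, 16 → PatientID takes values {541, 558} — violation
Age=5: row 4 → PatientID = 545 ✓
Age=9: row 5 → PatientID = 548 ✓
Age=17: row 6 → PatientID = 551 ✓
Age=2: rows 7, 10 → PatientID = 545, 545 ✓
Age=14: rows 8, 15 → PatientID = 538, 538 ✓
Age=3: row 9 → PatientID = 539 ✓
Age=4: row 11 → PatientID = 553 ✓
Age=15: row 12 → PatientID = 555 ✓
Age=13: row 13 → PatientID = 552 ✓
Age=6: row 14 → PatientID = 544 ✓
Age=19: row 17 → PatientID = 556 ✓
The only Age value with inconsistent PatientID is Age=7.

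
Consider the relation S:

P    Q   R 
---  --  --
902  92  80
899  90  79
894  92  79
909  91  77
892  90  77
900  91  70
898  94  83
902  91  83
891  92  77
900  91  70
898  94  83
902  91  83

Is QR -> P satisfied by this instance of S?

Yes

(Q=92, R=80): 1 row → P = 902 ✓
(Q=90, R=79): 1 row → P = 899 ✓
(Q=92, R=79): 1 row → P = 894 ✓
(Q=91, R=77): 1 row → P = 909 ✓
(Q=90, R=77): 1 row → P = 892 ✓
(Q=91, R=70): 2 rows → P = 900, 900 ✓
(Q=94, R=83): 2 rows → P = 898, 898 ✓
(Q=91, R=83): 2 rows → P = 902, 902 ✓
(Q=92, R=77): 1 row → P = 891 ✓
Every QR value is associated with a single P value, so QR -> P holds.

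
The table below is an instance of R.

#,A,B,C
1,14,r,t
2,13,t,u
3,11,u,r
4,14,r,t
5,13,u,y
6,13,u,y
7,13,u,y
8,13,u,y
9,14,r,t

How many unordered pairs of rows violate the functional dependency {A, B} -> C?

(A=14, B=r): all 3 rows agree on C — 0 pairs.
(A=13, B=u): all 4 rows agree on C — 0 pairs.

0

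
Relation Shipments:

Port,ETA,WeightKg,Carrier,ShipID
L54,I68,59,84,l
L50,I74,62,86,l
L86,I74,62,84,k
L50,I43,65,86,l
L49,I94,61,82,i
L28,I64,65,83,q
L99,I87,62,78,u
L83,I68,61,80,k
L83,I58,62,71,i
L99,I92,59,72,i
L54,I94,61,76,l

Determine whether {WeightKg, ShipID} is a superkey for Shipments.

Yes

All 11 rows have distinct {WeightKg, ShipID} values, so {WeightKg, ShipID} → (all attributes) holds and {WeightKg, ShipID} is a superkey.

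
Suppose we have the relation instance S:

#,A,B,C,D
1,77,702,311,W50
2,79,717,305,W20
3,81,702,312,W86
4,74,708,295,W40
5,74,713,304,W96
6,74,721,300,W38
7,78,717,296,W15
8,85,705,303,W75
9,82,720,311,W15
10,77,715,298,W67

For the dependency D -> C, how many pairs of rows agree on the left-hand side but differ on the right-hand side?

D=W15: violating pairs (7,9) — 1 pair.

1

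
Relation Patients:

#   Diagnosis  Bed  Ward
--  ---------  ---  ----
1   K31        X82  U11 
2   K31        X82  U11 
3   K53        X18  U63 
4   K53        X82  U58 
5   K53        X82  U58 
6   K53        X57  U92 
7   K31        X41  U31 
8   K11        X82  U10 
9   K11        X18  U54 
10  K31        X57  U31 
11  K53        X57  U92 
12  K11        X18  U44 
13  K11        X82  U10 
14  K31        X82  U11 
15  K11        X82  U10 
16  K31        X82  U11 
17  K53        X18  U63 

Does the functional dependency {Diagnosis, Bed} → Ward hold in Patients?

(Diagnosis=K31, Bed=X82): rows 1, 2, 14, 16 → Ward = U11, U11, U11, U11 ✓
(Diagnosis=K53, Bed=X18): rows 3, 17 → Ward = U63, U63 ✓
(Diagnosis=K53, Bed=X82): rows 4, 5 → Ward = U58, U58 ✓
(Diagnosis=K53, Bed=X57): rows 6, 11 → Ward = U92, U92 ✓
(Diagnosis=K31, Bed=X41): row 7 → Ward = U31 ✓
(Diagnosis=K11, Bed=X82): rows 8, 13, 15 → Ward = U10, U10, U10 ✓
(Diagnosis=K11, Bed=X18): rows 9, 12 → Ward takes values {U54, U44} — violation
(Diagnosis=K31, Bed=X57): row 10 → Ward = U31 ✓
Two rows agree on {Diagnosis, Bed} but differ on Ward, so {Diagnosis, Bed} → Ward does not hold.

No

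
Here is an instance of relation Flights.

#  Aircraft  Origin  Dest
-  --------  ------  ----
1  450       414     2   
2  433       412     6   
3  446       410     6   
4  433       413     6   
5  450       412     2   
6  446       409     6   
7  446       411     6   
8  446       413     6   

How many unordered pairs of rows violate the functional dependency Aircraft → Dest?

0

Aircraft=450: all 2 rows agree on Dest — 0 pairs.
Aircraft=433: all 2 rows agree on Dest — 0 pairs.
Aircraft=446: all 4 rows agree on Dest — 0 pairs.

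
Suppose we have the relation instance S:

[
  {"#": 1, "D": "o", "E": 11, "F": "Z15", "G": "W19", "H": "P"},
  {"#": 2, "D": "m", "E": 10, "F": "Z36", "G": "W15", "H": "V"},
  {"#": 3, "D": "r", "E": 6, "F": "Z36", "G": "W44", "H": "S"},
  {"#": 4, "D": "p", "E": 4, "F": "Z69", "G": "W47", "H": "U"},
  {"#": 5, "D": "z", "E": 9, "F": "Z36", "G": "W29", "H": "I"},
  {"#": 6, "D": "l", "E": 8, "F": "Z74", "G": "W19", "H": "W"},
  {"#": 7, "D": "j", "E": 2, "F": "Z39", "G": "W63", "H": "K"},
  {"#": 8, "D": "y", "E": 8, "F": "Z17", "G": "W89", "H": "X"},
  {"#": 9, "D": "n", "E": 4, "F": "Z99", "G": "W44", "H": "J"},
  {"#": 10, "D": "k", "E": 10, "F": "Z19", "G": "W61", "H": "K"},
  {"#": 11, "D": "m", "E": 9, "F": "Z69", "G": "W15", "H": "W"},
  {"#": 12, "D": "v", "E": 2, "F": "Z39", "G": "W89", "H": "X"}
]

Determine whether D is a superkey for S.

No

Rows 2 and 11 have the same D value D=m but are distinct tuples, so D does not determine every attribute — not a superkey.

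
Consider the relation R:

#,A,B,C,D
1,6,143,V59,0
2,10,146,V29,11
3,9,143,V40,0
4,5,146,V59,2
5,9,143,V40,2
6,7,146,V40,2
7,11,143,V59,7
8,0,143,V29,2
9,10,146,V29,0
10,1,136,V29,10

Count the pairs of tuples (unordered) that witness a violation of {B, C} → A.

(B=143, C=V59): violating pairs (1,7) — 1 pair.
(B=146, C=V29): all 2 rows agree on A — 0 pairs.
(B=143, C=V40): all 2 rows agree on A — 0 pairs.

1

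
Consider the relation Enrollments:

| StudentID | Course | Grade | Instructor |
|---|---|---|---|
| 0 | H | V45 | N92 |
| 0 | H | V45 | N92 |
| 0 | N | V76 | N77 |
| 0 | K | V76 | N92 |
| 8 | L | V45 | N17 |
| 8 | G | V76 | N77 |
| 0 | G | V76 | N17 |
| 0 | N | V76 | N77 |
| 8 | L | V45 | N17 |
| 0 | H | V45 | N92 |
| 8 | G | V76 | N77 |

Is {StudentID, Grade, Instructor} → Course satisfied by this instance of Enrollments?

(StudentID=0, Grade=V45, Instructor=N92): 3 rows → Course = H, H, H ✓
(StudentID=0, Grade=V76, Instructor=N77): 2 rows → Course = N, N ✓
(StudentID=0, Grade=V76, Instructor=N92): 1 row → Course = K ✓
(StudentID=8, Grade=V45, Instructor=N17): 2 rows → Course = L, L ✓
(StudentID=8, Grade=V76, Instructor=N77): 2 rows → Course = G, G ✓
(StudentID=0, Grade=V76, Instructor=N17): 1 row → Course = G ✓
Every {StudentID, Grade, Instructor} value is associated with a single Course value, so {StudentID, Grade, Instructor} → Course holds.

Yes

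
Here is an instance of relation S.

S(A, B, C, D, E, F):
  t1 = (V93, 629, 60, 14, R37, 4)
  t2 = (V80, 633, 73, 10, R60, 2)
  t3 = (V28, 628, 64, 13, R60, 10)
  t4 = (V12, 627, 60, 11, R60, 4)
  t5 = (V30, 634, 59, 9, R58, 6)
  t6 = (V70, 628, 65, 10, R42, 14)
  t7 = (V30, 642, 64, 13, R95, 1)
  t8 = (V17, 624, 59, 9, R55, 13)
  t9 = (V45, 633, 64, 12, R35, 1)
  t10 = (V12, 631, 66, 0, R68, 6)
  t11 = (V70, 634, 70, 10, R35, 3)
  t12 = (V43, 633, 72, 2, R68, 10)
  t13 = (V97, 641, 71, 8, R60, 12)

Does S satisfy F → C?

No

F=4: rows 1, 4 → C = 60, 60 ✓
F=2: row 2 → C = 73 ✓
F=10: rows 3, 12 → C takes values {64, 72} — violation
F=6: rows 5, 10 → C takes values {59, 66} — violation
F=14: row 6 → C = 65 ✓
F=1: rows 7, 9 → C = 64, 64 ✓
F=13: row 8 → C = 59 ✓
F=3: row 11 → C = 70 ✓
F=12: row 13 → C = 71 ✓
Two rows agree on F but differ on C, so F → C does not hold.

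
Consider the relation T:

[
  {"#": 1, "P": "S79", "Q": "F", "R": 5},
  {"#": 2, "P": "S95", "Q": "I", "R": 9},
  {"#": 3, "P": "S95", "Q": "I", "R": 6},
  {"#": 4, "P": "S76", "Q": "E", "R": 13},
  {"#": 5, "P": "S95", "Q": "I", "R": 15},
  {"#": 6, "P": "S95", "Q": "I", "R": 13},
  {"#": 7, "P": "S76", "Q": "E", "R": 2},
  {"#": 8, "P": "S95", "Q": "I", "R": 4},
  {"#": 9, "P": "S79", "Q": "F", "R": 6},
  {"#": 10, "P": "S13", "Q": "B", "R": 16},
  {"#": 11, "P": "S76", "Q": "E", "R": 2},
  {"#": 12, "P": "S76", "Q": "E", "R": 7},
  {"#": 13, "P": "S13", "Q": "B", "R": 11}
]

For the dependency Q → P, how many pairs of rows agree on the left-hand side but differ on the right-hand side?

Q=F: all 2 rows agree on P — 0 pairs.
Q=I: all 5 rows agree on P — 0 pairs.
Q=E: all 4 rows agree on P — 0 pairs.
Q=B: all 2 rows agree on P — 0 pairs.

0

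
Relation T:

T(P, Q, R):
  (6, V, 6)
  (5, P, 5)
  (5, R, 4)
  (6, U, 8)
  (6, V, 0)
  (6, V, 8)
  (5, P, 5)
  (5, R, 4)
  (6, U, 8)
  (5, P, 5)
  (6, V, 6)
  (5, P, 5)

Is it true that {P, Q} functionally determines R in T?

No

(P=6, Q=V): 4 rows → R takes values {6, 0, 8} — violation
(P=5, Q=P): 4 rows → R = 5, 5, 5, 5 ✓
(P=5, Q=R): 2 rows → R = 4, 4 ✓
(P=6, Q=U): 2 rows → R = 8, 8 ✓
Two rows agree on {P, Q} but differ on R, so {P, Q} -> R does not hold.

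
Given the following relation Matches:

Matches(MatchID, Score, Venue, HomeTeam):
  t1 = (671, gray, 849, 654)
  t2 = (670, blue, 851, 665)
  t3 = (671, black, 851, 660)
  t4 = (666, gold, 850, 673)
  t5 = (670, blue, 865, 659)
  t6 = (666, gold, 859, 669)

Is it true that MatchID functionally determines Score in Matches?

No

MatchID=671: rows 1, 3 → Score takes values {gray, black} — violation
MatchID=670: rows 2, 5 → Score = blue, blue ✓
MatchID=666: rows 4, 6 → Score = gold, gold ✓
Two rows agree on MatchID but differ on Score, so MatchID → Score does not hold.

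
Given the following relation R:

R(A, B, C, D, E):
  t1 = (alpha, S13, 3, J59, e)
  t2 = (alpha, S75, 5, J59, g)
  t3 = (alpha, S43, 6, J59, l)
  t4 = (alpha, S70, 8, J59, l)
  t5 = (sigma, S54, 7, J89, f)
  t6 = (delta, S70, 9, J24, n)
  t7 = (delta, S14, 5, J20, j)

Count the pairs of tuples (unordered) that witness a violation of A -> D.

1

A=alpha: all 4 rows agree on D — 0 pairs.
A=delta: violating pairs (6,7) — 1 pair.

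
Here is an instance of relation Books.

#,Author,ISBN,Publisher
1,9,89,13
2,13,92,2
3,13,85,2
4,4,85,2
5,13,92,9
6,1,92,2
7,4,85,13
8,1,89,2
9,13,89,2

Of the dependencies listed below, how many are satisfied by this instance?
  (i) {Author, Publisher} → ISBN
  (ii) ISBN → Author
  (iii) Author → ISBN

(i) {Author, Publisher} → ISBN: (Author=13, Publisher=2): rows 2, 3, 9 → ISBN takes values {92, 85, 89} — violation; (Author=1, Publisher=2): rows 6, 8 → ISBN takes values {92, 89} — violation — fails.
(ii) ISBN → Author: ISBN=89: rows 1, 8, 9 → Author takes values {9, 1, 13} — violation; ISBN=92: rows 2, 5, 6 → Author takes values {13, 1} — violation; ISBN=85: rows 3, 4, 7 → Author takes values {13, 4} — violation — fails.
(iii) Author → ISBN: Author=13: rows 2, 3, 5, 9 → ISBN takes values {92, 85, 89} — violation; Author=1: rows 6, 8 → ISBN takes values {92, 89} — violation — fails.
None of the 3 dependencies hold.

0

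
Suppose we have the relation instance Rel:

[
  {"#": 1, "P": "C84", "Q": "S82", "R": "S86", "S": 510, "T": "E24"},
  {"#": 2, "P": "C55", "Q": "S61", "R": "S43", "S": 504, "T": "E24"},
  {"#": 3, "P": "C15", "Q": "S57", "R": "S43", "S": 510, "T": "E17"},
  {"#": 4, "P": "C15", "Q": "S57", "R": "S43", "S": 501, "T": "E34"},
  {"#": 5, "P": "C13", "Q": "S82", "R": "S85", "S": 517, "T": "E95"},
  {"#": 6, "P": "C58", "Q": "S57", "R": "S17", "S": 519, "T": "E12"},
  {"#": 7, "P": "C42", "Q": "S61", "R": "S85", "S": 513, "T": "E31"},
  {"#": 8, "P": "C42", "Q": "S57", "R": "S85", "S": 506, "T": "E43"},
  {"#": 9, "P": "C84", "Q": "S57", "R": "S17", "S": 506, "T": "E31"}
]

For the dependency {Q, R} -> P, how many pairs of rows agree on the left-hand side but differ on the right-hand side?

(Q=S57, R=S43): all 2 rows agree on P — 0 pairs.
(Q=S57, R=S17): violating pairs (6,9) — 1 pair.

1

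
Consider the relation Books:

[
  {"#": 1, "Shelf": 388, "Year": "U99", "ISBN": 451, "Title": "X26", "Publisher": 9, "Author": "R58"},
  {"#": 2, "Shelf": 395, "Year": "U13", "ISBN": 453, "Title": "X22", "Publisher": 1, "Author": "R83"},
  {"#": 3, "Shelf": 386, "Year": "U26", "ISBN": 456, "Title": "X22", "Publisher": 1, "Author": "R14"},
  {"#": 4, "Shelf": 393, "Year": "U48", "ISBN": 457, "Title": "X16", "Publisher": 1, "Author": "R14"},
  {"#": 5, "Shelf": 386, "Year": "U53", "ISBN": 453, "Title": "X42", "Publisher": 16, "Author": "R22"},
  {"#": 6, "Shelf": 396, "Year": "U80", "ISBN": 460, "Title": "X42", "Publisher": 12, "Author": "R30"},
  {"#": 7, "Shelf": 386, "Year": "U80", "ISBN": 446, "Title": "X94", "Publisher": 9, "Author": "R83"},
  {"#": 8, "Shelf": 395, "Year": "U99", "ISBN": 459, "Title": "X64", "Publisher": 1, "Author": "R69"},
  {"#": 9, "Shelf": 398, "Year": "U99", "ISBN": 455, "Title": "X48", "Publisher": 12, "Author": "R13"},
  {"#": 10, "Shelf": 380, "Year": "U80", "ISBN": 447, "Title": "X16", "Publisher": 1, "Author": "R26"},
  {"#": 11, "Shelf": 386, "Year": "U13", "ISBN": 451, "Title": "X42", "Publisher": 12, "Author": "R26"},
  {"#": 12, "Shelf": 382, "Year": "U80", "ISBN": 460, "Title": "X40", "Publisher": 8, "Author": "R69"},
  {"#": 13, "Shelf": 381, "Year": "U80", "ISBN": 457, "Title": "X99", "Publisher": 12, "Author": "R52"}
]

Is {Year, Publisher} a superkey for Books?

No

Rows 6 and 13 have the same {Year, Publisher} value (Year=U80, Publisher=12) but are distinct tuples, so {Year, Publisher} does not determine every attribute — not a superkey.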